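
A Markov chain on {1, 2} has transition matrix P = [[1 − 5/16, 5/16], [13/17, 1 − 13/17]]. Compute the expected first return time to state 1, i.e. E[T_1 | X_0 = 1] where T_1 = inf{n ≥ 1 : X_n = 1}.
E[T_1 | X_0 = 1] = 1/π_1 = 293/208

For an irreducible recurrent Markov chain with stationary distribution π, E[T_i | X_0 = i] = 1/π_i (Kac's formula). Here π_1 = (13/17)/(5/16 + 13/17) = (13/17)/(293/272) = 208/293, so E[T_1 | X_0 = 1] = 1/π_1 = (5/16 + 13/17)/(13/17) = (293/272)/(13/17) = 293/208.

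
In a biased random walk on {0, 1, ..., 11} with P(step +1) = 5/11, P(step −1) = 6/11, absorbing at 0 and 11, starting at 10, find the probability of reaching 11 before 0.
P(hit 11 before 0) = (1 − (6/5)^10) / (1 − (6/5)^11) = 253502755/313968931

Let u_k denote P(reach 11 before 0 | start at k). Boundary: u_0 = 0, u_11 = 1. Recurrence: u_k = 5/11·u_{k+1} + 6/11·u_{k-1} for 1 ≤ k ≤ 10. Try u_k = A + B·r^k with r = q/p = (6/11)/(5/11) = 6/5. Substitution satisfies the recurrence; boundary conditions give:
  u_k = (1 − r^k) / (1 − r^N) = (1 − (6/5)^10) / (1 − (6/5)^11) = 253502755/313968931.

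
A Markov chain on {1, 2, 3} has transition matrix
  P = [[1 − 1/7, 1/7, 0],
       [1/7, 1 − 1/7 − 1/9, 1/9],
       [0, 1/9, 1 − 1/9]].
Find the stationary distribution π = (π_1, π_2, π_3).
π = (1/3, 1/3, 1/3)

This is a birth-death chain on three states, which satisfies detailed balance: π_1 · P_{12} = π_2 · P_{21} and π_2 · P_{23} = π_3 · P_{32}.
From π_1 · 1/7 = π_2 · 1/7: π_2/π_1 = (1/7)/(1/7) = 1.
From π_2 · 1/9 = π_3 · 1/9: π_3/π_2 = (1/9)/(1/9) = 1.
Take π_1 proportional to 1; then unnormalized π = (1, 1, 1). Normalize by dividing by the sum 3:
  π = (1/3, 1/3, 1/3).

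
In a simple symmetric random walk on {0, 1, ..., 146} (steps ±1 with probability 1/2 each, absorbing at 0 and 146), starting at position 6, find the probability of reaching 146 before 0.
P(hit 146 before 0) = 6/146 = 3/73

Let u_k = P(hit 146 before 0 | start at k). Then u_0 = 0, u_146 = 1, and u_k = u_{k-1}/2 + u_{k+1}/2 for 1 ≤ k ≤ 145. This harmonic recurrence is solved by u_k = k/146, giving u_6 = 6/146 = 3/73.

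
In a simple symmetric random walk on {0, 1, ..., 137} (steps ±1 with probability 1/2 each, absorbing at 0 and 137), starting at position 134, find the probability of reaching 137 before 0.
P(hit 137 before 0) = 134/137

Let u_k = P(hit 137 before 0 | start at k). Then u_0 = 0, u_137 = 1, and u_k = u_{k-1}/2 + u_{k+1}/2 for 1 ≤ k ≤ 136. This harmonic recurrence is solved by u_k = k/137, giving u_134 = 134/137.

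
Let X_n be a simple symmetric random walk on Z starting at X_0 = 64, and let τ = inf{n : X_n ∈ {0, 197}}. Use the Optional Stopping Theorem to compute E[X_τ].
E[X_τ] = 64

X_n is a martingale and τ is a bounded-mean stopping time (indeed τ is finite a.s. with bounded expectation since the walk is in a bounded region). By the OST, E[X_τ] = E[X_0] = 64. Equivalently: E[X_τ] = 197 · P(hit 197 first) + 0 · P(hit 0 first) = 197 · (64/197) = 64.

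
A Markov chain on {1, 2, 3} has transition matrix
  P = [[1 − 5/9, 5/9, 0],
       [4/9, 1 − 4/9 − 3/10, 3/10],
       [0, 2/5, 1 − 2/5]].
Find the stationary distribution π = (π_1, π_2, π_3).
π = (16/51, 20/51, 5/17)

This is a birth-death chain on three states, which satisfies detailed balance: π_1 · P_{12} = π_2 · P_{21} and π_2 · P_{23} = π_3 · P_{32}.
From π_1 · 5/9 = π_2 · 4/9: π_2/π_1 = (5/9)/(4/9) = 5/4.
From π_2 · 3/10 = π_3 · 2/5: π_3/π_2 = (3/10)/(2/5) = 3/4.
Take π_1 proportional to 1; then unnormalized π = (1, 5/4, 15/16). Normalize by dividing by the sum 51/16:
  π = (16/51, 20/51, 5/17).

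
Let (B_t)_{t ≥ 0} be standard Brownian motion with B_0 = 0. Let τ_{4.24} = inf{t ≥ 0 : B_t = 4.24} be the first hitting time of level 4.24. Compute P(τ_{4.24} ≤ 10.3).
P(τ_{4.24} ≤ 10.3) = 2(1 − Φ(4.24/√10.3)) = 2(1 − Φ(1.3211)) ≈ 0.1865

By the reflection principle for standard BM, P(τ_b ≤ t) = 2 · P(B_t ≥ b). Since B_t ~ N(0, t), P(B_t ≥ 4.24) = 1 − Φ(4.24/√t) = 1 − Φ(4.24/√10.3) = 1 − Φ(1.3211) ≈ 0.09323. Doubling: P(τ_{4.24} ≤ 10.3) ≈ 2 · 0.09323 = 0.18646 ≈ 0.1865.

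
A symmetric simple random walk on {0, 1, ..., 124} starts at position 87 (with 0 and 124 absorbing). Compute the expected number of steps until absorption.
E[τ | X_0 = 87] = 3219

Let v_k = E[τ | X_0 = k]. Boundary: v_0 = v_124 = 0. Recurrence: v_k = 1 + (v_{k-1} + v_{k+1})/2 for 1 ≤ k ≤ 123. The particular solution to v_k − (v_{k-1} + v_{k+1})/2 = 1 is v_k = −k^2. Adding homogeneous solution A + B k and matching boundaries gives v_k = k (124 − k). Substituting k = 87: v_87 = 87 · 37 = 3219.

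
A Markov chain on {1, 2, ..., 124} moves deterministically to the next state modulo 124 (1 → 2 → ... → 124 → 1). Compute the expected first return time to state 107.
E[T_107 | X_0 = 107] = 124

The chain cycles deterministically, so starting at state 107 it returns in exactly 124 steps. Equivalently, the stationary distribution is uniform π_j = 1/124 for every state j, so by Kac's formula E[T_107] = 1/π_107 = 124.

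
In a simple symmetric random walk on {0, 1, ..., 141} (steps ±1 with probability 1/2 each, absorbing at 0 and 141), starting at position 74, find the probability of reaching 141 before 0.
P(hit 141 before 0) = 74/141

Let u_k = P(hit 141 before 0 | start at k). Then u_0 = 0, u_141 = 1, and u_k = u_{k-1}/2 + u_{k+1}/2 for 1 ≤ k ≤ 140. This harmonic recurrence is solved by u_k = k/141, giving u_74 = 74/141.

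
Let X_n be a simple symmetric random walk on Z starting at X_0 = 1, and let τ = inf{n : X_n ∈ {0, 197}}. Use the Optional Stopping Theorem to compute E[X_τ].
E[X_τ] = 1

X_n is a martingale and τ is a bounded-mean stopping time (indeed τ is finite a.s. with bounded expectation since the walk is in a bounded region). By the OST, E[X_τ] = E[X_0] = 1. Equivalently: E[X_τ] = 197 · P(hit 197 first) + 0 · P(hit 0 first) = 197 · (1/197) = 1.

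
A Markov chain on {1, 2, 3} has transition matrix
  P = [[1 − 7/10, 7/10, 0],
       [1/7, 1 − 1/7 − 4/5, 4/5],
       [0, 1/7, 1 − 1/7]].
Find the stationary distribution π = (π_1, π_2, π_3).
π = (50/1667, 245/1667, 1372/1667)

This is a birth-death chain on three states, which satisfies detailed balance: π_1 · P_{12} = π_2 · P_{21} and π_2 · P_{23} = π_3 · P_{32}.
From π_1 · 7/10 = π_2 · 1/7: π_2/π_1 = (7/10)/(1/7) = 49/10.
From π_2 · 4/5 = π_3 · 1/7: π_3/π_2 = (4/5)/(1/7) = 28/5.
Take π_1 proportional to 1; then unnormalized π = (1, 49/10, 686/25). Normalize by dividing by the sum 1667/50:
  π = (50/1667, 245/1667, 1372/1667).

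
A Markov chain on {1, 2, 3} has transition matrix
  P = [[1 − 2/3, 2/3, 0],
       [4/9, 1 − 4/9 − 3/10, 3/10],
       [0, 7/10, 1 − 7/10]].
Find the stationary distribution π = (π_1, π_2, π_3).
π = (7/22, 21/44, 9/44)

This is a birth-death chain on three states, which satisfies detailed balance: π_1 · P_{12} = π_2 · P_{21} and π_2 · P_{23} = π_3 · P_{32}.
From π_1 · 2/3 = π_2 · 4/9: π_2/π_1 = (2/3)/(4/9) = 3/2.
From π_2 · 3/10 = π_3 · 7/10: π_3/π_2 = (3/10)/(7/10) = 3/7.
Take π_1 proportional to 1; then unnormalized π = (1, 3/2, 9/14). Normalize by dividing by the sum 22/7:
  π = (7/22, 21/44, 9/44).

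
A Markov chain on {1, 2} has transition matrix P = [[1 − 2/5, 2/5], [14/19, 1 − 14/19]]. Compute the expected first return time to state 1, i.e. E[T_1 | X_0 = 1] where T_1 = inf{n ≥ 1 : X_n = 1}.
E[T_1 | X_0 = 1] = 1/π_1 = 54/35

For an irreducible recurrent Markov chain with stationary distribution π, E[T_i | X_0 = i] = 1/π_i (Kac's formula). Here π_1 = (14/19)/(2/5 + 14/19) = (14/19)/(108/95) = 35/54, so E[T_1 | X_0 = 1] = 1/π_1 = (2/5 + 14/19)/(14/19) = (108/95)/(14/19) = 54/35.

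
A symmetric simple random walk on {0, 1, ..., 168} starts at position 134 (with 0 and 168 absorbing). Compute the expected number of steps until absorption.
E[τ | X_0 = 134] = 4556

Let v_k = E[τ | X_0 = k]. Boundary: v_0 = v_168 = 0. Recurrence: v_k = 1 + (v_{k-1} + v_{k+1})/2 for 1 ≤ k ≤ 167. The particular solution to v_k − (v_{k-1} + v_{k+1})/2 = 1 is v_k = −k^2. Adding homogeneous solution A + B k and matching boundaries gives v_k = k (168 − k). Substituting k = 134: v_134 = 134 · 34 = 4556.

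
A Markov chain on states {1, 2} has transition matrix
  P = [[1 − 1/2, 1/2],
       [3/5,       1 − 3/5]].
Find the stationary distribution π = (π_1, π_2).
π_1 = 6/11, π_2 = 5/11

Solve πP = π with π_1 + π_2 = 1. From πP = π: π_1 · (1 − 1/2) + π_2 · 3/5 = π_1 ⇒ π_2 · 3/5 = π_1 · 1/2 ⇒ π_2/π_1 = (1/2)/(3/5) = 5/6. Together with π_1 + π_2 = 1:
  π_1 = (3/5)/(1/2 + 3/5) = (3/5)/(11/10) = 6/11,
  π_2 = (1/2)/(1/2 + 3/5) = (1/2)/(11/10) = 5/11.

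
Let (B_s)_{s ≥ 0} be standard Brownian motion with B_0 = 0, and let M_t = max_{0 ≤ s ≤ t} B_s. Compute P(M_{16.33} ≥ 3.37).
P(M_{16.33} ≥ 3.37) = 2·P(B_{16.33} ≥ 3.37) = 2(1 − Φ(3.37/√16.33)) ≈ 0.4043

By the reflection principle for Brownian motion, P(M_t ≥ a) = 2 · P(B_t ≥ a) for a ≥ 0. Since B_t ~ N(0, t), P(B_t ≥ 3.37) = 1 − Φ(3.37/√t) = 1 − Φ(3.37/√16.33) = 1 − Φ(0.8339). So
  P(M_{16.33} ≥ 3.37) = 2(1 − Φ(0.8339)) ≈ 0.4043.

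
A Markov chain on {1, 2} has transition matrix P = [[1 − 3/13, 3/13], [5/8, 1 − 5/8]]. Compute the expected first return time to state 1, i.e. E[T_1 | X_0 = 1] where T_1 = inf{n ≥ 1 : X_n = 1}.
E[T_1 | X_0 = 1] = 1/π_1 = 89/65

For an irreducible recurrent Markov chain with stationary distribution π, E[T_i | X_0 = i] = 1/π_i (Kac's formula). Here π_1 = (5/8)/(3/13 + 5/8) = (5/8)/(89/104) = 65/89, so E[T_1 | X_0 = 1] = 1/π_1 = (3/13 + 5/8)/(5/8) = (89/104)/(5/8) = 89/65.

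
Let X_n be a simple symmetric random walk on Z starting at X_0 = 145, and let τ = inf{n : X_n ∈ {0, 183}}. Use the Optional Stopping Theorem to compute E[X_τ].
E[X_τ] = 145

X_n is a martingale and τ is a bounded-mean stopping time (indeed τ is finite a.s. with bounded expectation since the walk is in a bounded region). By the OST, E[X_τ] = E[X_0] = 145. Equivalently: E[X_τ] = 183 · P(hit 183 first) + 0 · P(hit 0 first) = 183 · (145/183) = 145.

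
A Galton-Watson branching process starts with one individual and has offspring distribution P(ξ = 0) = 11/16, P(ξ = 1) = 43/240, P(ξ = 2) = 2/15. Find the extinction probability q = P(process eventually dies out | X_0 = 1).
q = 1

Mean offspring μ = 0·11/16 + 1·43/240 + 2·2/15 = 107/240 ≤ 1. For μ ≤ 1 with offspring not concentrated at 1, the Galton-Watson process goes extinct almost surely, so q = 1.
(Algebraic check: The pgf is f(s) = 11/16 + 43/240·s + 2/15·s². The extinction probability q is the smallest fixed point of f in [0, 1]. Setting s = f(s):
  2/15·s² + (43/240 − 1)·s + 11/16 = 0
  2/15·s² − (11/16 + 2/15)·s + 11/16 = 0
which factors as (s − 1)·(2/15·s − 11/16) = 0, giving roots s = 1 and s = (11/16)/(2/15) = 165/32. Since 165/32 ≥ 1, the smallest root in [0, 1] is s = 1.)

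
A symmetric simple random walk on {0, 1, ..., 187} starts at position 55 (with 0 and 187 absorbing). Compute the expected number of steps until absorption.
E[τ | X_0 = 55] = 7260

Let v_k = E[τ | X_0 = k]. Boundary: v_0 = v_187 = 0. Recurrence: v_k = 1 + (v_{k-1} + v_{k+1})/2 for 1 ≤ k ≤ 186. The particular solution to v_k − (v_{k-1} + v_{k+1})/2 = 1 is v_k = −k^2. Adding homogeneous solution A + B k and matching boundaries gives v_k = k (187 − k). Substituting k = 55: v_55 = 55 · 132 = 7260.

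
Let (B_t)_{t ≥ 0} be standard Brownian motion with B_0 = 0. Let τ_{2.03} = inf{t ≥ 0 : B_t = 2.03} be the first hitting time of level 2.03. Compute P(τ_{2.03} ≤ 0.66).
P(τ_{2.03} ≤ 0.66) = 2(1 − Φ(2.03/√0.66)) = 2(1 − Φ(2.4988)) ≈ 0.0125

By the reflection principle for standard BM, P(τ_b ≤ t) = 2 · P(B_t ≥ b). Since B_t ~ N(0, t), P(B_t ≥ 2.03) = 1 − Φ(2.03/√t) = 1 − Φ(2.03/√0.66) = 1 − Φ(2.4988) ≈ 0.00623. Doubling: P(τ_{2.03} ≤ 0.66) ≈ 2 · 0.00623 = 0.01246 ≈ 0.0125.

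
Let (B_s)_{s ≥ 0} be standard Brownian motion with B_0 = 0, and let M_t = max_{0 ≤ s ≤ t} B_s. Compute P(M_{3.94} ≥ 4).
P(M_{3.94} ≥ 4) = 2·P(B_{3.94} ≥ 4) = 2(1 − Φ(4/√3.94)) ≈ 0.0439

By the reflection principle for Brownian motion, P(M_t ≥ a) = 2 · P(B_t ≥ a) for a ≥ 0. Since B_t ~ N(0, t), P(B_t ≥ 4) = 1 − Φ(4/√t) = 1 − Φ(4/√3.94) = 1 − Φ(2.0152). So
  P(M_{3.94} ≥ 4) = 2(1 − Φ(2.0152)) ≈ 0.0439.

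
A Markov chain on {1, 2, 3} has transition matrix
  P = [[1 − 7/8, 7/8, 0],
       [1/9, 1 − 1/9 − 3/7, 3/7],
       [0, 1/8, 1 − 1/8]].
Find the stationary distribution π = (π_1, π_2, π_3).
π = (8/287, 9/41, 216/287)

This is a birth-death chain on three states, which satisfies detailed balance: π_1 · P_{12} = π_2 · P_{21} and π_2 · P_{23} = π_3 · P_{32}.
From π_1 · 7/8 = π_2 · 1/9: π_2/π_1 = (7/8)/(1/9) = 63/8.
From π_2 · 3/7 = π_3 · 1/8: π_3/π_2 = (3/7)/(1/8) = 24/7.
Take π_1 proportional to 1; then unnormalized π = (1, 63/8, 27). Normalize by dividing by the sum 287/8:
  π = (8/287, 9/41, 216/287).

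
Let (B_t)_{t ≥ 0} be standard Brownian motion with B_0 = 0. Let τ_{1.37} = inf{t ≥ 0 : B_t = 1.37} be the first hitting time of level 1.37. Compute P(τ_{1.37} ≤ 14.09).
P(τ_{1.37} ≤ 14.09) = 2(1 − Φ(1.37/√14.09)) = 2(1 − Φ(0.3650)) ≈ 0.7151

By the reflection principle for standard BM, P(τ_b ≤ t) = 2 · P(B_t ≥ b). Since B_t ~ N(0, t), P(B_t ≥ 1.37) = 1 − Φ(1.37/√t) = 1 − Φ(1.37/√14.09) = 1 − Φ(0.3650) ≈ 0.35756. Doubling: P(τ_{1.37} ≤ 14.09) ≈ 2 · 0.35756 = 0.71512 ≈ 0.7151.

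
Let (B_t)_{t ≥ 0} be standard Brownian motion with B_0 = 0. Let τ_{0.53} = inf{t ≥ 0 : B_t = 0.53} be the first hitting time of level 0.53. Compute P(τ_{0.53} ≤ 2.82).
P(τ_{0.53} ≤ 2.82) = 2(1 − Φ(0.53/√2.82)) = 2(1 − Φ(0.3156)) ≈ 0.7523

By the reflection principle for standard BM, P(τ_b ≤ t) = 2 · P(B_t ≥ b). Since B_t ~ N(0, t), P(B_t ≥ 0.53) = 1 − Φ(0.53/√t) = 1 − Φ(0.53/√2.82) = 1 − Φ(0.3156) ≈ 0.37615. Doubling: P(τ_{0.53} ≤ 2.82) ≈ 2 · 0.37615 = 0.75230 ≈ 0.7523.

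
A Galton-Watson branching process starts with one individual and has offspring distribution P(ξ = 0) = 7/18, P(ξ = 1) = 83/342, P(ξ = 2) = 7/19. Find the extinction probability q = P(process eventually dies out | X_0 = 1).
q = 1

Mean offspring μ = 0·7/18 + 1·83/342 + 2·7/19 = 335/342 ≤ 1. For μ ≤ 1 with offspring not concentrated at 1, the Galton-Watson process goes extinct almost surely, so q = 1.
(Algebraic check: The pgf is f(s) = 7/18 + 83/342·s + 7/19·s². The extinction probability q is the smallest fixed point of f in [0, 1]. Setting s = f(s):
  7/19·s² + (83/342 − 1)·s + 7/18 = 0
  7/19·s² − (7/18 + 7/19)·s + 7/18 = 0
which factors as (s − 1)·(7/19·s − 7/18) = 0, giving roots s = 1 and s = (7/18)/(7/19) = 19/18. Since 19/18 ≥ 1, the smallest root in [0, 1] is s = 1.)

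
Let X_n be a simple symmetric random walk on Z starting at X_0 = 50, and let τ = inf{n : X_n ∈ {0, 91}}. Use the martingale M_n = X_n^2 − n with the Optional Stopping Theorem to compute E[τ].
E[τ] = 2050

M_n = X_n^2 − n is a martingale (since E[X_{n+1}^2 | F_n] = X_n^2 + 1). By OST (τ has finite mean in a bounded region), E[M_τ] = E[M_0] = X_0^2 − 0 = 50^2 = 2500. Also E[M_τ] = E[X_τ^2] − E[τ]. The walk exits at 0 or 91, with P(hit 91 first) = 50/91, so E[X_τ^2] = 91^2 · 50/91 + 0 = 4550. Thus E[τ] = E[X_τ^2] − E[M_τ] = 4550 − 2500 = 2050 = 50(91 − 50) = 2050.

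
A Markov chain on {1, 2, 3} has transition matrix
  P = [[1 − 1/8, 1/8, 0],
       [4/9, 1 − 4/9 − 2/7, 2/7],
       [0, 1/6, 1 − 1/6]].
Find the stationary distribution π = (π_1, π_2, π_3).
π = (224/395, 63/395, 108/395)

This is a birth-death chain on three states, which satisfies detailed balance: π_1 · P_{12} = π_2 · P_{21} and π_2 · P_{23} = π_3 · P_{32}.
From π_1 · 1/8 = π_2 · 4/9: π_2/π_1 = (1/8)/(4/9) = 9/32.
From π_2 · 2/7 = π_3 · 1/6: π_3/π_2 = (2/7)/(1/6) = 12/7.
Take π_1 proportional to 1; then unnormalized π = (1, 9/32, 27/56). Normalize by dividing by the sum 395/224:
  π = (224/395, 63/395, 108/395).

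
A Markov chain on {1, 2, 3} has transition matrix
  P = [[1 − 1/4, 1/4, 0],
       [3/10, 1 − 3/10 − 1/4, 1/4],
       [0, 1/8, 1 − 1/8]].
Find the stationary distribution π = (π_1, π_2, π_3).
π = (2/7, 5/21, 10/21)

This is a birth-death chain on three states, which satisfies detailed balance: π_1 · P_{12} = π_2 · P_{21} and π_2 · P_{23} = π_3 · P_{32}.
From π_1 · 1/4 = π_2 · 3/10: π_2/π_1 = (1/4)/(3/10) = 5/6.
From π_2 · 1/4 = π_3 · 1/8: π_3/π_2 = (1/4)/(1/8) = 2.
Take π_1 proportional to 1; then unnormalized π = (1, 5/6, 5/3). Normalize by dividing by the sum 7/2:
  π = (2/7, 5/21, 10/21).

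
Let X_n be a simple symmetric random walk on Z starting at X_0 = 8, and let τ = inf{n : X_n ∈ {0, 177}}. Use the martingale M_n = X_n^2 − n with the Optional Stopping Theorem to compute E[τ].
E[τ] = 1352

M_n = X_n^2 − n is a martingale (since E[X_{n+1}^2 | F_n] = X_n^2 + 1). By OST (τ has finite mean in a bounded region), E[M_τ] = E[M_0] = X_0^2 − 0 = 8^2 = 64. Also E[M_τ] = E[X_τ^2] − E[τ]. The walk exits at 0 or 177, with P(hit 177 first) = 8/177, so E[X_τ^2] = 177^2 · 8/177 + 0 = 1416. Thus E[τ] = E[X_τ^2] − E[M_τ] = 1416 − 64 = 1352 = 8(177 − 8) = 1352.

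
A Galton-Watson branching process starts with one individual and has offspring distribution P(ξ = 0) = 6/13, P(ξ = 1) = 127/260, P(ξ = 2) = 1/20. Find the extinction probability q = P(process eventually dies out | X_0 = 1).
q = 1

Mean offspring μ = 0·6/13 + 1·127/260 + 2·1/20 = 153/260 ≤ 1. For μ ≤ 1 with offspring not concentrated at 1, the Galton-Watson process goes extinct almost surely, so q = 1.
(Algebraic check: The pgf is f(s) = 6/13 + 127/260·s + 1/20·s². The extinction probability q is the smallest fixed point of f in [0, 1]. Setting s = f(s):
  1/20·s² + (127/260 − 1)·s + 6/13 = 0
  1/20·s² − (6/13 + 1/20)·s + 6/13 = 0
which factors as (s − 1)·(1/20·s − 6/13) = 0, giving roots s = 1 and s = (6/13)/(1/20) = 120/13. Since 120/13 ≥ 1, the smallest root in [0, 1] is s = 1.)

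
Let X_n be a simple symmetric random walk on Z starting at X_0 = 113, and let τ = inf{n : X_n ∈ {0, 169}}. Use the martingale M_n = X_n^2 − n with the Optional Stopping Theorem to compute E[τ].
E[τ] = 6328

M_n = X_n^2 − n is a martingale (since E[X_{n+1}^2 | F_n] = X_n^2 + 1). By OST (τ has finite mean in a bounded region), E[M_τ] = E[M_0] = X_0^2 − 0 = 113^2 = 12769. Also E[M_τ] = E[X_τ^2] − E[τ]. The walk exits at 0 or 169, with P(hit 169 first) = 113/169, so E[X_τ^2] = 169^2 · 113/169 + 0 = 19097. Thus E[τ] = E[X_τ^2] − E[M_τ] = 19097 − 12769 = 6328 = 113(169 − 113) = 6328.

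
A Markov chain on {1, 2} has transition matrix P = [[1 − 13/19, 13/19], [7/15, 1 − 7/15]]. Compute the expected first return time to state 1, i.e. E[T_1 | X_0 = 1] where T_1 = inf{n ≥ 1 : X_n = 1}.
E[T_1 | X_0 = 1] = 1/π_1 = 328/133

For an irreducible recurrent Markov chain with stationary distribution π, E[T_i | X_0 = i] = 1/π_i (Kac's formula). Here π_1 = (7/15)/(13/19 + 7/15) = (7/15)/(328/285) = 133/328, so E[T_1 | X_0 = 1] = 1/π_1 = (13/19 + 7/15)/(7/15) = (328/285)/(7/15) = 328/133.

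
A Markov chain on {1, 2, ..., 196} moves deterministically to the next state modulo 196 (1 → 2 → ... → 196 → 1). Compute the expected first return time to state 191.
E[T_191 | X_0 = 191] = 196

The chain cycles deterministically, so starting at state 191 it returns in exactly 196 steps. Equivalently, the stationary distribution is uniform π_j = 1/196 for every state j, so by Kac's formula E[T_191] = 1/π_191 = 196.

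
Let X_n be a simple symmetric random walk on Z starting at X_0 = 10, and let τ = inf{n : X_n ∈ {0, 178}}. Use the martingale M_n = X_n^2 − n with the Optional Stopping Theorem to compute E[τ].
E[τ] = 1680

M_n = X_n^2 − n is a martingale (since E[X_{n+1}^2 | F_n] = X_n^2 + 1). By OST (τ has finite mean in a bounded region), E[M_τ] = E[M_0] = X_0^2 − 0 = 10^2 = 100. Also E[M_τ] = E[X_τ^2] − E[τ]. The walk exits at 0 or 178, with P(hit 178 first) = 10/178, so E[X_τ^2] = 178^2 · 10/178 + 0 = 1780. Thus E[τ] = E[X_τ^2] − E[M_τ] = 1780 − 100 = 1680 = 10(178 − 10) = 1680.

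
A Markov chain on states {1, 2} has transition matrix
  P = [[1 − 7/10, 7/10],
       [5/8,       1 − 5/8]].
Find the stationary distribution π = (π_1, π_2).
π_1 = 25/53, π_2 = 28/53

Solve πP = π with π_1 + π_2 = 1. From πP = π: π_1 · (1 − 7/10) + π_2 · 5/8 = π_1 ⇒ π_2 · 5/8 = π_1 · 7/10 ⇒ π_2/π_1 = (7/10)/(5/8) = 28/25. Together with π_1 + π_2 = 1:
  π_1 = (5/8)/(7/10 + 5/8) = (5/8)/(53/40) = 25/53,
  π_2 = (7/10)/(7/10 + 5/8) = (7/10)/(53/40) = 28/53.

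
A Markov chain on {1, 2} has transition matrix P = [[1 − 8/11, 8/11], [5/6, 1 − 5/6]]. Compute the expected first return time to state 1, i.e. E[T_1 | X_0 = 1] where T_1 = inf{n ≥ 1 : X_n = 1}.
E[T_1 | X_0 = 1] = 1/π_1 = 103/55

For an irreducible recurrent Markov chain with stationary distribution π, E[T_i | X_0 = i] = 1/π_i (Kac's formula). Here π_1 = (5/6)/(8/11 + 5/6) = (5/6)/(103/66) = 55/103, so E[T_1 | X_0 = 1] = 1/π_1 = (8/11 + 5/6)/(5/6) = (103/66)/(5/6) = 103/55.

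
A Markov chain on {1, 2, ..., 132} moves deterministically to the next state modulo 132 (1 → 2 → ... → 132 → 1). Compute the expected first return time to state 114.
E[T_114 | X_0 = 114] = 132

The chain cycles deterministically, so starting at state 114 it returns in exactly 132 steps. Equivalently, the stationary distribution is uniform π_j = 1/132 for every state j, so by Kac's formula E[T_114] = 1/π_114 = 132.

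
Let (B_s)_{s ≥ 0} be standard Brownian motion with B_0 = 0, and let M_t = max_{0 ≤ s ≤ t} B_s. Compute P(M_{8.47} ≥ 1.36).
P(M_{8.47} ≥ 1.36) = 2·P(B_{8.47} ≥ 1.36) = 2(1 − Φ(1.36/√8.47)) ≈ 0.6403

By the reflection principle for Brownian motion, P(M_t ≥ a) = 2 · P(B_t ≥ a) for a ≥ 0. Since B_t ~ N(0, t), P(B_t ≥ 1.36) = 1 − Φ(1.36/√t) = 1 − Φ(1.36/√8.47) = 1 − Φ(0.4673). So
  P(M_{8.47} ≥ 1.36) = 2(1 − Φ(0.4673)) ≈ 0.6403.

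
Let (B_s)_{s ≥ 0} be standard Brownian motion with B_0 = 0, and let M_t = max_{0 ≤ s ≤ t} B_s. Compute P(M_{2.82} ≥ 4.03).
P(M_{2.82} ≥ 4.03) = 2·P(B_{2.82} ≥ 4.03) = 2(1 − Φ(4.03/√2.82)) ≈ 0.0164

By the reflection principle for Brownian motion, P(M_t ≥ a) = 2 · P(B_t ≥ a) for a ≥ 0. Since B_t ~ N(0, t), P(B_t ≥ 4.03) = 1 − Φ(4.03/√t) = 1 − Φ(4.03/√2.82) = 1 − Φ(2.3998). So
  P(M_{2.82} ≥ 4.03) = 2(1 − Φ(2.3998)) ≈ 0.0164.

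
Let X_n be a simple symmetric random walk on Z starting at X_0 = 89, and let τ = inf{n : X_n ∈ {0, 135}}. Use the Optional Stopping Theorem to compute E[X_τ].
E[X_τ] = 89

X_n is a martingale and τ is a bounded-mean stopping time (indeed τ is finite a.s. with bounded expectation since the walk is in a bounded region). By the OST, E[X_τ] = E[X_0] = 89. Equivalently: E[X_τ] = 135 · P(hit 135 first) + 0 · P(hit 0 first) = 135 · (89/135) = 89.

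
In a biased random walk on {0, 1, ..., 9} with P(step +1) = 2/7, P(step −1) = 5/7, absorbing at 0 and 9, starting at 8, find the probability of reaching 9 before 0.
P(hit 9 before 0) = (1 − (5/2)^8) / (1 − (5/2)^9) = 260246/650871

Let u_k denote P(reach 9 before 0 | start at k). Boundary: u_0 = 0, u_9 = 1. Recurrence: u_k = 2/7·u_{k+1} + 5/7·u_{k-1} for 1 ≤ k ≤ 8. Try u_k = A + B·r^k with r = q/p = (5/7)/(2/7) = 5/2. Substitution satisfies the recurrence; boundary conditions give:
  u_k = (1 − r^k) / (1 − r^N) = (1 − (5/2)^8) / (1 − (5/2)^9) = 260246/650871.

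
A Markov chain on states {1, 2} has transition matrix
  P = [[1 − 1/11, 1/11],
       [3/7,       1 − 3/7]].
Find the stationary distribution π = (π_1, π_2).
π_1 = 33/40, π_2 = 7/40

Solve πP = π with π_1 + π_2 = 1. From πP = π: π_1 · (1 − 1/11) + π_2 · 3/7 = π_1 ⇒ π_2 · 3/7 = π_1 · 1/11 ⇒ π_2/π_1 = (1/11)/(3/7) = 7/33. Together with π_1 + π_2 = 1:
  π_1 = (3/7)/(1/11 + 3/7) = (3/7)/(40/77) = 33/40,
  π_2 = (1/11)/(1/11 + 3/7) = (1/11)/(40/77) = 7/40.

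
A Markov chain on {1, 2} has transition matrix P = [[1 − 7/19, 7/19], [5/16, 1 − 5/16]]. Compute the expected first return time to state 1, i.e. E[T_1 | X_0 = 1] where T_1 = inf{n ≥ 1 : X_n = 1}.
E[T_1 | X_0 = 1] = 1/π_1 = 207/95

For an irreducible recurrent Markov chain with stationary distribution π, E[T_i | X_0 = i] = 1/π_i (Kac's formula). Here π_1 = (5/16)/(7/19 + 5/16) = (5/16)/(207/304) = 95/207, so E[T_1 | X_0 = 1] = 1/π_1 = (7/19 + 5/16)/(5/16) = (207/304)/(5/16) = 207/95.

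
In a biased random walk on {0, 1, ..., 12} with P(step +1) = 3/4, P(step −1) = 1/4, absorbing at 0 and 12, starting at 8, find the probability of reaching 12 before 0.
P(hit 12 before 0) = (1 − (1/3)^8) / (1 − (1/3)^12) = 6642/6643

Let u_k denote P(reach 12 before 0 | start at k). Boundary: u_0 = 0, u_12 = 1. Recurrence: u_k = 3/4·u_{k+1} + 1/4·u_{k-1} for 1 ≤ k ≤ 11. Try u_k = A + B·r^k with r = q/p = (1/4)/(3/4) = 1/3. Substitution satisfies the recurrence; boundary conditions give:
  u_k = (1 − r^k) / (1 − r^N) = (1 − (1/3)^8) / (1 − (1/3)^12) = 6642/6643.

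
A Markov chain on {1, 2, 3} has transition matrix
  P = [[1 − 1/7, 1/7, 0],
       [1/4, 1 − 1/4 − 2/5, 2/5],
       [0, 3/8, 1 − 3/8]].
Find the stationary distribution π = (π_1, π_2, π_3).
π = (105/229, 60/229, 64/229)

This is a birth-death chain on three states, which satisfies detailed balance: π_1 · P_{12} = π_2 · P_{21} and π_2 · P_{23} = π_3 · P_{32}.
From π_1 · 1/7 = π_2 · 1/4: π_2/π_1 = (1/7)/(1/4) = 4/7.
From π_2 · 2/5 = π_3 · 3/8: π_3/π_2 = (2/5)/(3/8) = 16/15.
Take π_1 proportional to 1; then unnormalized π = (1, 4/7, 64/105). Normalize by dividing by the sum 229/105:
  π = (105/229, 60/229, 64/229).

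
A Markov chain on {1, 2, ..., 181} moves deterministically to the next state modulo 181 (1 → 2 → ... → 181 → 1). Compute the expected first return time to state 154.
E[T_154 | X_0 = 154] = 181

The chain cycles deterministically, so starting at state 154 it returns in exactly 181 steps. Equivalently, the stationary distribution is uniform π_j = 1/181 for every state j, so by Kac's formula E[T_154] = 1/π_154 = 181.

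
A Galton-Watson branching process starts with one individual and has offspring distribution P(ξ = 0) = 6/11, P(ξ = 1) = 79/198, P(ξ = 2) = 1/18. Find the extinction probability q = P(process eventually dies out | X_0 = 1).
q = 1

Mean offspring μ = 0·6/11 + 1·79/198 + 2·1/18 = 101/198 ≤ 1. For μ ≤ 1 with offspring not concentrated at 1, the Galton-Watson process goes extinct almost surely, so q = 1.
(Algebraic check: The pgf is f(s) = 6/11 + 79/198·s + 1/18·s². The extinction probability q is the smallest fixed point of f in [0, 1]. Setting s = f(s):
  1/18·s² + (79/198 − 1)·s + 6/11 = 0
  1/18·s² − (6/11 + 1/18)·s + 6/11 = 0
which factors as (s − 1)·(1/18·s − 6/11) = 0, giving roots s = 1 and s = (6/11)/(1/18) = 108/11. Since 108/11 ≥ 1, the smallest root in [0, 1] is s = 1.)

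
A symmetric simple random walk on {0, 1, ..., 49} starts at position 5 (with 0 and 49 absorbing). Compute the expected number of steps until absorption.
E[τ | X_0 = 5] = 220

Let v_k = E[τ | X_0 = k]. Boundary: v_0 = v_49 = 0. Recurrence: v_k = 1 + (v_{k-1} + v_{k+1})/2 for 1 ≤ k ≤ 48. The particular solution to v_k − (v_{k-1} + v_{k+1})/2 = 1 is v_k = −k^2. Adding homogeneous solution A + B k and matching boundaries gives v_k = k (49 − k). Substituting k = 5: v_5 = 5 · 44 = 220.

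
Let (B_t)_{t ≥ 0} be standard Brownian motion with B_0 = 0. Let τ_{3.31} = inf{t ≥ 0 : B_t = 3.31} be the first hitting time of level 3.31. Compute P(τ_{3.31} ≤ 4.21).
P(τ_{3.31} ≤ 4.21) = 2(1 − Φ(3.31/√4.21)) = 2(1 − Φ(1.6132)) ≈ 0.1067

By the reflection principle for standard BM, P(τ_b ≤ t) = 2 · P(B_t ≥ b). Since B_t ~ N(0, t), P(B_t ≥ 3.31) = 1 − Φ(3.31/√t) = 1 − Φ(3.31/√4.21) = 1 − Φ(1.6132) ≈ 0.05335. Doubling: P(τ_{3.31} ≤ 4.21) ≈ 2 · 0.05335 = 0.10670 ≈ 0.1067.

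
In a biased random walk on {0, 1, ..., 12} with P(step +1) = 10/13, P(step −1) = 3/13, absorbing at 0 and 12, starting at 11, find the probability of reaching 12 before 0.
P(hit 12 before 0) = (1 − (3/10)^11) / (1 − (3/10)^12) = 142856889790/142857066937

Let u_k denote P(reach 12 before 0 | start at k). Boundary: u_0 = 0, u_12 = 1. Recurrence: u_k = 10/13·u_{k+1} + 3/13·u_{k-1} for 1 ≤ k ≤ 11. Try u_k = A + B·r^k with r = q/p = (3/13)/(10/13) = 3/10. Substitution satisfies the recurrence; boundary conditions give:
  u_k = (1 − r^k) / (1 − r^N) = (1 − (3/10)^11) / (1 − (3/10)^12) = 142856889790/142857066937.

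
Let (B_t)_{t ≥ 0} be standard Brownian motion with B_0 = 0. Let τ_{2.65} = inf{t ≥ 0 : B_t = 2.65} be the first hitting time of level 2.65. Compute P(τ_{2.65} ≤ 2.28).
P(τ_{2.65} ≤ 2.28) = 2(1 − Φ(2.65/√2.28)) = 2(1 − Φ(1.7550)) ≈ 0.0793

By the reflection principle for standard BM, P(τ_b ≤ t) = 2 · P(B_t ≥ b). Since B_t ~ N(0, t), P(B_t ≥ 2.65) = 1 − Φ(2.65/√t) = 1 − Φ(2.65/√2.28) = 1 − Φ(1.7550) ≈ 0.03963. Doubling: P(τ_{2.65} ≤ 2.28) ≈ 2 · 0.03963 = 0.07926 ≈ 0.0793.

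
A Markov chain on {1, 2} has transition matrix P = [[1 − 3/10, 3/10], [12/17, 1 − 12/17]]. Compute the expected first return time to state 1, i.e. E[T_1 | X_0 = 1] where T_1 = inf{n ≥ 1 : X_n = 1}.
E[T_1 | X_0 = 1] = 1/π_1 = 57/40

For an irreducible recurrent Markov chain with stationary distribution π, E[T_i | X_0 = i] = 1/π_i (Kac's formula). Here π_1 = (12/17)/(3/10 + 12/17) = (12/17)/(171/170) = 40/57, so E[T_1 | X_0 = 1] = 1/π_1 = (3/10 + 12/17)/(12/17) = (171/170)/(12/17) = 57/40.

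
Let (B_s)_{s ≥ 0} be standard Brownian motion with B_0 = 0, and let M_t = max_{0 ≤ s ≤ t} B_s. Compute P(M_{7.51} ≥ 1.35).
P(M_{7.51} ≥ 1.35) = 2·P(B_{7.51} ≥ 1.35) = 2(1 − Φ(1.35/√7.51)) ≈ 0.6223

By the reflection principle for Brownian motion, P(M_t ≥ a) = 2 · P(B_t ≥ a) for a ≥ 0. Since B_t ~ N(0, t), P(B_t ≥ 1.35) = 1 − Φ(1.35/√t) = 1 − Φ(1.35/√7.51) = 1 − Φ(0.4926). So
  P(M_{7.51} ≥ 1.35) = 2(1 − Φ(0.4926)) ≈ 0.6223.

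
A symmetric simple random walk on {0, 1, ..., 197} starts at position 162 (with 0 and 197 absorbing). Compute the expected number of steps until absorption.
E[τ | X_0 = 162] = 5670

Let v_k = E[τ | X_0 = k]. Boundary: v_0 = v_197 = 0. Recurrence: v_k = 1 + (v_{k-1} + v_{k+1})/2 for 1 ≤ k ≤ 196. The particular solution to v_k − (v_{k-1} + v_{k+1})/2 = 1 is v_k = −k^2. Adding homogeneous solution A + B k and matching boundaries gives v_k = k (197 − k). Substituting k = 162: v_162 = 162 · 35 = 5670.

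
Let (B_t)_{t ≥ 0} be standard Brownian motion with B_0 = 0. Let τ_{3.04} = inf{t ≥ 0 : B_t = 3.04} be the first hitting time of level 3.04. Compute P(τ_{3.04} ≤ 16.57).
P(τ_{3.04} ≤ 16.57) = 2(1 − Φ(3.04/√16.57)) = 2(1 − Φ(0.7468)) ≈ 0.4552

By the reflection principle for standard BM, P(τ_b ≤ t) = 2 · P(B_t ≥ b). Since B_t ~ N(0, t), P(B_t ≥ 3.04) = 1 − Φ(3.04/√t) = 1 − Φ(3.04/√16.57) = 1 − Φ(0.7468) ≈ 0.22759. Doubling: P(τ_{3.04} ≤ 16.57) ≈ 2 · 0.22759 = 0.45518 ≈ 0.4552.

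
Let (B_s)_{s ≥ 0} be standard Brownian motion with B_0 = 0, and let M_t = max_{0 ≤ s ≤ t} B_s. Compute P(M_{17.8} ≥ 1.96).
P(M_{17.8} ≥ 1.96) = 2·P(B_{17.8} ≥ 1.96) = 2(1 − Φ(1.96/√17.8)) ≈ 0.6422

By the reflection principle for Brownian motion, P(M_t ≥ a) = 2 · P(B_t ≥ a) for a ≥ 0. Since B_t ~ N(0, t), P(B_t ≥ 1.96) = 1 − Φ(1.96/√t) = 1 − Φ(1.96/√17.8) = 1 − Φ(0.4646). So
  P(M_{17.8} ≥ 1.96) = 2(1 − Φ(0.4646)) ≈ 0.6422.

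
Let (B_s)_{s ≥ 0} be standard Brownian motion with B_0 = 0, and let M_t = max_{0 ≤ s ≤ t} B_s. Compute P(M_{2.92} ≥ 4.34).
P(M_{2.92} ≥ 4.34) = 2·P(B_{2.92} ≥ 4.34) = 2(1 − Φ(4.34/√2.92)) ≈ 0.0111

By the reflection principle for Brownian motion, P(M_t ≥ a) = 2 · P(B_t ≥ a) for a ≥ 0. Since B_t ~ N(0, t), P(B_t ≥ 4.34) = 1 − Φ(4.34/√t) = 1 − Φ(4.34/√2.92) = 1 − Φ(2.5398). So
  P(M_{2.92} ≥ 4.34) = 2(1 − Φ(2.5398)) ≈ 0.0111.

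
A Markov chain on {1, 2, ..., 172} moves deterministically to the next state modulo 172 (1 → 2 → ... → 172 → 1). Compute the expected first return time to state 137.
E[T_137 | X_0 = 137] = 172

The chain cycles deterministically, so starting at state 137 it returns in exactly 172 steps. Equivalently, the stationary distribution is uniform π_j = 1/172 for every state j, so by Kac's formula E[T_137] = 1/π_137 = 172.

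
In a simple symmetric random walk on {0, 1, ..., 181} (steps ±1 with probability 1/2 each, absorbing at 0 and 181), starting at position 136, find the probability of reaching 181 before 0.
P(hit 181 before 0) = 136/181

Let u_k = P(hit 181 before 0 | start at k). Then u_0 = 0, u_181 = 1, and u_k = u_{k-1}/2 + u_{k+1}/2 for 1 ≤ k ≤ 180. This harmonic recurrence is solved by u_k = k/181, giving u_136 = 136/181.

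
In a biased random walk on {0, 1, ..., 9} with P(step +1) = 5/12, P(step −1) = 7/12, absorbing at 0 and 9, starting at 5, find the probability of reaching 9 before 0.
P(hit 9 before 0) = (1 − (7/5)^5) / (1 − (7/5)^9) = 4275625/19200241

Let u_k denote P(reach 9 before 0 | start at k). Boundary: u_0 = 0, u_9 = 1. Recurrence: u_k = 5/12·u_{k+1} + 7/12·u_{k-1} for 1 ≤ k ≤ 8. Try u_k = A + B·r^k with r = q/p = (7/12)/(5/12) = 7/5. Substitution satisfies the recurrence; boundary conditions give:
  u_k = (1 − r^k) / (1 − r^N) = (1 − (7/5)^5) / (1 − (7/5)^9) = 4275625/19200241.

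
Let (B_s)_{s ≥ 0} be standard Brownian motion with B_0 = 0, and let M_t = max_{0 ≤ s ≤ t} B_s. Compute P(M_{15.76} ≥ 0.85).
P(M_{15.76} ≥ 0.85) = 2·P(B_{15.76} ≥ 0.85) = 2(1 − Φ(0.85/√15.76)) ≈ 0.8305

By the reflection principle for Brownian motion, P(M_t ≥ a) = 2 · P(B_t ≥ a) for a ≥ 0. Since B_t ~ N(0, t), P(B_t ≥ 0.85) = 1 − Φ(0.85/√t) = 1 − Φ(0.85/√15.76) = 1 − Φ(0.2141). So
  P(M_{15.76} ≥ 0.85) = 2(1 − Φ(0.2141)) ≈ 0.8305.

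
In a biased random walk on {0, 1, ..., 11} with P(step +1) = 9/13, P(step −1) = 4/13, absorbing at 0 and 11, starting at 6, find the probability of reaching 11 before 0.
P(hit 11 before 0) = (1 − (4/9)^6) / (1 − (4/9)^11) = 6227838981/6275373061

Let u_k denote P(reach 11 before 0 | start at k). Boundary: u_0 = 0, u_11 = 1. Recurrence: u_k = 9/13·u_{k+1} + 4/13·u_{k-1} for 1 ≤ k ≤ 10. Try u_k = A + B·r^k with r = q/p = (4/13)/(9/13) = 4/9. Substitution satisfies the recurrence; boundary conditions give:
  u_k = (1 − r^k) / (1 − r^N) = (1 − (4/9)^6) / (1 − (4/9)^11) = 6227838981/6275373061.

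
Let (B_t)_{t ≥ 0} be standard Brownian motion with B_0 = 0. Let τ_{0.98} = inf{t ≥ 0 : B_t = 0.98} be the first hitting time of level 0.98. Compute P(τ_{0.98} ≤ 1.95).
P(τ_{0.98} ≤ 1.95) = 2(1 − Φ(0.98/√1.95)) = 2(1 − Φ(0.7018)) ≈ 0.4828

By the reflection principle for standard BM, P(τ_b ≤ t) = 2 · P(B_t ≥ b). Since B_t ~ N(0, t), P(B_t ≥ 0.98) = 1 − Φ(0.98/√t) = 1 − Φ(0.98/√1.95) = 1 − Φ(0.7018) ≈ 0.24140. Doubling: P(τ_{0.98} ≤ 1.95) ≈ 2 · 0.24140 = 0.48280 ≈ 0.4828.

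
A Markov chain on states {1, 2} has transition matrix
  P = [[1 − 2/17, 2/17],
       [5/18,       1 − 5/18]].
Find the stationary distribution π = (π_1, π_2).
π_1 = 85/121, π_2 = 36/121

Solve πP = π with π_1 + π_2 = 1. From πP = π: π_1 · (1 − 2/17) + π_2 · 5/18 = π_1 ⇒ π_2 · 5/18 = π_1 · 2/17 ⇒ π_2/π_1 = (2/17)/(5/18) = 36/85. Together with π_1 + π_2 = 1:
  π_1 = (5/18)/(2/17 + 5/18) = (5/18)/(121/306) = 85/121,
  π_2 = (2/17)/(2/17 + 5/18) = (2/17)/(121/306) = 36/121.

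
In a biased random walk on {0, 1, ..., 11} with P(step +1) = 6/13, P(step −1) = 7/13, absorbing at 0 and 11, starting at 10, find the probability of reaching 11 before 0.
P(hit 11 before 0) = (1 − (7/6)^10) / (1 − (7/6)^11) = 1332054438/1614529687

Let u_k denote P(reach 11 before 0 | start at k). Boundary: u_0 = 0, u_11 = 1. Recurrence: u_k = 6/13·u_{k+1} + 7/13·u_{k-1} for 1 ≤ k ≤ 10. Try u_k = A + B·r^k with r = q/p = (7/13)/(6/13) = 7/6. Substitution satisfies the recurrence; boundary conditions give:
  u_k = (1 − r^k) / (1 − r^N) = (1 − (7/6)^10) / (1 − (7/6)^11) = 1332054438/1614529687.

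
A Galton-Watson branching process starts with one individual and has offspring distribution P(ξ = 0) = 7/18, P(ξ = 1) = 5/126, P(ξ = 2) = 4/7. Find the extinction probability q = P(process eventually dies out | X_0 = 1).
q = 49/72

The pgf is f(s) = 7/18 + 5/126·s + 4/7·s². The extinction probability q is the smallest fixed point of f in [0, 1]. Setting s = f(s):
  4/7·s² + (5/126 − 1)·s + 7/18 = 0
  4/7·s² − (7/18 + 4/7)·s + 7/18 = 0
which factors as (s − 1)·(4/7·s − 7/18) = 0, giving roots s = 1 and s = (7/18)/(4/7) = 49/72.
Mean offspring μ = 5/126 + 2·4/7 = 149/126 > 1 (supercritical), so q < 1. The extinction probability is the smaller root: q = (7/18)/(4/7) = 49/72.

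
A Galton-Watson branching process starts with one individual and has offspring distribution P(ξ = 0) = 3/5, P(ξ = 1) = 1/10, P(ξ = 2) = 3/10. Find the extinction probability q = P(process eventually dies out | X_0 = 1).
q = 1

Mean offspring μ = 0·3/5 + 1·1/10 + 2·3/10 = 7/10 ≤ 1. For μ ≤ 1 with offspring not concentrated at 1, the Galton-Watson process goes extinct almost surely, so q = 1.
(Algebraic check: The pgf is f(s) = 3/5 + 1/10·s + 3/10·s². The extinction probability q is the smallest fixed point of f in [0, 1]. Setting s = f(s):
  3/10·s² + (1/10 − 1)·s + 3/5 = 0
  3/10·s² − (3/5 + 3/10)·s + 3/5 = 0
which factors as (s − 1)·(3/10·s − 3/5) = 0, giving roots s = 1 and s = (3/5)/(3/10) = 2. Since 2 ≥ 1, the smallest root in [0, 1] is s = 1.)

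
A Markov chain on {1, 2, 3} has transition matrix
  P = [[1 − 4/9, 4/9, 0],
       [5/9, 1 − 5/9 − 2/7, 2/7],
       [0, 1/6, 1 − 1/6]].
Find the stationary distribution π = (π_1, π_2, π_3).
π = (35/111, 28/111, 16/37)

This is a birth-death chain on three states, which satisfies detailed balance: π_1 · P_{12} = π_2 · P_{21} and π_2 · P_{23} = π_3 · P_{32}.
From π_1 · 4/9 = π_2 · 5/9: π_2/π_1 = (4/9)/(5/9) = 4/5.
From π_2 · 2/7 = π_3 · 1/6: π_3/π_2 = (2/7)/(1/6) = 12/7.
Take π_1 proportional to 1; then unnormalized π = (1, 4/5, 48/35). Normalize by dividing by the sum 111/35:
  π = (35/111, 28/111, 16/37).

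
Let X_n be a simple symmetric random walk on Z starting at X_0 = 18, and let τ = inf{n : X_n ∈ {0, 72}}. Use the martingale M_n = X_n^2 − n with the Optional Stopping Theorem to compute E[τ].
E[τ] = 972

M_n = X_n^2 − n is a martingale (since E[X_{n+1}^2 | F_n] = X_n^2 + 1). By OST (τ has finite mean in a bounded region), E[M_τ] = E[M_0] = X_0^2 − 0 = 18^2 = 324. Also E[M_τ] = E[X_τ^2] − E[τ]. The walk exits at 0 or 72, with P(hit 72 first) = 18/72, so E[X_τ^2] = 72^2 · 18/72 + 0 = 1296. Thus E[τ] = E[X_τ^2] − E[M_τ] = 1296 − 324 = 972 = 18(72 − 18) = 972.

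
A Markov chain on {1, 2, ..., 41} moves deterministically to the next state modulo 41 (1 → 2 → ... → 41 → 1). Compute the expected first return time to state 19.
E[T_19 | X_0 = 19] = 41

The chain cycles deterministically, so starting at state 19 it returns in exactly 41 steps. Equivalently, the stationary distribution is uniform π_j = 1/41 for every state j, so by Kac's formula E[T_19] = 1/π_19 = 41.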